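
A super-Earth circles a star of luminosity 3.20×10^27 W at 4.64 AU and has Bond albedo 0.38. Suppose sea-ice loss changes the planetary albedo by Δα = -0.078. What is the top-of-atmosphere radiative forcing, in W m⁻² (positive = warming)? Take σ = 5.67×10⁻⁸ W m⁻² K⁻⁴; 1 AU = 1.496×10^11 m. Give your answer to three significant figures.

d = 4.64 × 1.496×10^11 m = 6.941×10^11 m.
Spreading L over a sphere of radius d: S = 3.20×10^27/(4π·6.94×10^11²) = 528.5 W m⁻².
The change in absorbed flux is Δ[S(1−α)/4] = −SΔα/4 = 10.31 W m⁻².

10.3 W m⁻²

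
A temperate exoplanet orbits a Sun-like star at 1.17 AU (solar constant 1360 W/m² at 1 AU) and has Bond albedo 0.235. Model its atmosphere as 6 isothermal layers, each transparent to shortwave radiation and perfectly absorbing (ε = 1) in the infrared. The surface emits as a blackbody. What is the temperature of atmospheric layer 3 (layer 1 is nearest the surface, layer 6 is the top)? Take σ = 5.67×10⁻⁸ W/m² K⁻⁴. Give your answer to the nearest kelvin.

340 kelvin

Flux at the orbit: S = 1360/(1.17)² = 993.5 W/m².
OLR = S(1−α)/4 = 190.0 W/m²; the top layer radiates at T_e = 240.6 K.
Each opaque layer satisfies 2T_j⁴ = T_{j−1}⁴ + T_{j+1}⁴, giving T_k⁴ = (N+1−k)T_e⁴.
T_3 = (4)^(1/4)·240.6 = 340.3 K.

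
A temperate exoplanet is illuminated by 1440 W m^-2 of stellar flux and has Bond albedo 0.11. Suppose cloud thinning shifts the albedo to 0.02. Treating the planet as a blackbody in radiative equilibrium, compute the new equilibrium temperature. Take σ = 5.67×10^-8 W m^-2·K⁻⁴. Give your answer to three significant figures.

281 kelvin

New equilibrium: T₂ = [(1−0.02)·1440/(4σ)]^(1/4) = 280.9 K.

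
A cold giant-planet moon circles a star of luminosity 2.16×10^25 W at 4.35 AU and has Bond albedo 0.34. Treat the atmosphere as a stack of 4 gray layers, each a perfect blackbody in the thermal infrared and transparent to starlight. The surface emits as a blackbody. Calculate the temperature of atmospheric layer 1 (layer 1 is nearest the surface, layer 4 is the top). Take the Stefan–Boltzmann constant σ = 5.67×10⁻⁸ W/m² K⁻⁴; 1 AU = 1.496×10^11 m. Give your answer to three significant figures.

82.9 K

Orbital distance: d = 4.35 AU = 6.508×10^11 m.
S = L/(4πd²) = 4.059 W/m².
OLR = S(1−α)/4 = 0.6697 W/m²; the top layer radiates at T_e = 58.62 K.
The net upward flux σT_e⁴ is constant between every pair of levels, so T_k⁴ = (N+1−k)T_e⁴.
With k = 1: T_1 = (4+1−1)^¼·58.62 K = 82.91 K.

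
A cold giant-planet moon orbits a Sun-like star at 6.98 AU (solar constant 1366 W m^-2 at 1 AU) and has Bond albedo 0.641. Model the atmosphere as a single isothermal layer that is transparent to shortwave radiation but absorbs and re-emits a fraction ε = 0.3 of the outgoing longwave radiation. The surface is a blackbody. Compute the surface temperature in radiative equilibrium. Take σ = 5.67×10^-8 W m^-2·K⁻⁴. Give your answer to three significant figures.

Irradiance scales as 1/d², so S = 1366 W m^-2 × (1/6.98)² = 28.04 W m^-2.
Effective emission temperature (TOA balance): σT_e⁴ = S(1−α)/4 = 2.516 W m^-2 → T_e = 81.62 K.
Surface balance with a leaky layer gives σT_s⁴ = σT_e⁴·2/(2−ε), so T_s = T_e·[2/(2−0.3)]^(1/4) = 85.00 K.

85.0 kelvin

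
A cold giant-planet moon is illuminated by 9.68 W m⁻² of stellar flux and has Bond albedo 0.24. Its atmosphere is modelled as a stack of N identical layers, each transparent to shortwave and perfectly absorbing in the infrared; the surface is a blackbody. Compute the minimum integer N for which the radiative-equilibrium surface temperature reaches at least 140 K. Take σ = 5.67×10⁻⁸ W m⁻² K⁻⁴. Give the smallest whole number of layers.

OLR = S(1−α)/4 = 1.839 W m⁻²; the top layer radiates at T_e = 75.47 K.
Since T_s⁴ = (N+1)T_e⁴, we need N ≥ (T_s/T_e)⁴ − 1 = 10.843.
The minimum whole number is N = 11.

11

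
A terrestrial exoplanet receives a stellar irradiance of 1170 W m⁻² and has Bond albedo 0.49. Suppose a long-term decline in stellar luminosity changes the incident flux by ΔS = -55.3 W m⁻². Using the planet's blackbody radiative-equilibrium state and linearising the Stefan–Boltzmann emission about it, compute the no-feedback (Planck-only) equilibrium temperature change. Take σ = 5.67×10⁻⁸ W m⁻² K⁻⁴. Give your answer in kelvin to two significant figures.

-2.7 kelvin

The baseline emission temperature is T_e = 226.5 K.
ΔF = Δ[S(1−α)]/4 = (1−0.49)·-55.3/4 = -7.051 W m⁻².
Linearising σT⁴ gives d(σT⁴)/dT = 4σT_e³ = 2.635 W m⁻² per K.
Hence the no-feedback warming is ΔF/(4σT_e³) = -2.68 K.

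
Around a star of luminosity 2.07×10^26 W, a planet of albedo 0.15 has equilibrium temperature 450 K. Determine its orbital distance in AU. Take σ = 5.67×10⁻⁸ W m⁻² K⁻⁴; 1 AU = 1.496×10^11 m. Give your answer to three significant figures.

Energy balance gives S = 4σT⁴/(1−α) = 10940 W m⁻².
From L = 4πd²S, d = √(2.07×10^26/(4π·10940)) = 3.880×10^10 m = 0.2594 AU.

0.259 AU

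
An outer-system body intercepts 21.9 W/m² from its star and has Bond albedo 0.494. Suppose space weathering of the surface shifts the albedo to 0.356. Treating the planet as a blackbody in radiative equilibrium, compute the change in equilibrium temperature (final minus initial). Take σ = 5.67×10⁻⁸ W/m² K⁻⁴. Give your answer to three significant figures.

With α = 0.494, T₁ = 83.61 K.
Final:   T₂ = [S(1−0.356)/(4σ)]^(1/4) = 88.80 K.
ΔT = T₂ − T₁ = 5.196 K.

5.20 K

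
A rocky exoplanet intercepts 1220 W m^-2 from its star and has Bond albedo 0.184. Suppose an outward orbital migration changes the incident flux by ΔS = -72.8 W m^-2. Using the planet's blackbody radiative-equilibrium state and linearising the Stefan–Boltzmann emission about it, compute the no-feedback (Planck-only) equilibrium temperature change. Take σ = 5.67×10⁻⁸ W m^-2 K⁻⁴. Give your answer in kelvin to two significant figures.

-3.8 K

Unperturbed T_e = [1220·(1−0.184)/(4σ)]^¼ = 257.4 K.
TOA radiative forcing: ΔF = (1−α)ΔS/4 = 0.816·(-72.8)/4 = -14.85 W m^-2.
Planck response: λ_P = 4σT_e³ = 4·5.67×10⁻⁸·(257.4)³ = 3.868 W m^-2/K.
So ΔT₀ = -14.85/3.868 = -3.84 K.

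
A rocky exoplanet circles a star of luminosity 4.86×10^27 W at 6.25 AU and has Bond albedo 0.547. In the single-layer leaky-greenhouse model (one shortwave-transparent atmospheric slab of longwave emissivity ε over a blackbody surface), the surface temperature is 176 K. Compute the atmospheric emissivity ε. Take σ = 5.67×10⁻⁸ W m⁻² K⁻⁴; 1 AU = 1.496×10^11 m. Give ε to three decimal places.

Orbital distance: d = 6.25 AU = 9.350×10^11 m.
Spreading L over a sphere of radius d: S = 4.86×10^27/(4π·9.35×10^11²) = 442.4 W m⁻².
Effective temperature: T_e = [S(1−α)/(4σ)]^(1/4) = 172.4 K.
Inverting T_s⁴ = 2T_e⁴/(2−ε): (T_e/T_s)⁴ = 0.9209, so ε = 2(1 − 0.9209) = 0.1582.

0.158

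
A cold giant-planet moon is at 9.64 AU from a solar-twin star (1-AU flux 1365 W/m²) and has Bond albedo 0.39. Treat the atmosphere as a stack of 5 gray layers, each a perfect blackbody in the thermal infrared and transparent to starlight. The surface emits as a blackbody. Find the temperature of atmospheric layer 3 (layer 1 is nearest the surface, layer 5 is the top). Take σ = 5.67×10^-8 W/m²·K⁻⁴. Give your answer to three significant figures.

104 kelvin

Flux at the orbit: S = 1365/(9.64)² = 14.69 W/m².
OLR = S(1−α)/4 = 2.240 W/m²; the top layer radiates at T_e = 79.28 K.
In the N-layer model, layer k (counted from the surface) has T_k = (N+1−k)^(1/4)·T_e.
T_3 = (3)^(1/4)·79.28 = 104.3 K.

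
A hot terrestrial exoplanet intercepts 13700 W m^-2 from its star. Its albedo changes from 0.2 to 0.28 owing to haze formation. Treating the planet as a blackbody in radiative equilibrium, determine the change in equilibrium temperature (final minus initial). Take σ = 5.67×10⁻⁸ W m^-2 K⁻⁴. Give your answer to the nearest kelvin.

-12 K

Initial: T₁ = [S(1−0.2)/(4σ)]^(1/4) = 468.9 K.
After:  T₂ = [13700·0.72/(4σ)]^(1/4) = 456.7 K.
Change: 456.7 − 468.9 = -12.19 K.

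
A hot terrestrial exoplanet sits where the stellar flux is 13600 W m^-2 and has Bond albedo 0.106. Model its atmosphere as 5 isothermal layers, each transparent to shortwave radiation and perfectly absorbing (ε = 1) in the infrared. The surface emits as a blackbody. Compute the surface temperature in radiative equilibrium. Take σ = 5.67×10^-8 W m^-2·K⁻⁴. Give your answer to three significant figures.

OLR = S(1−α)/4 = 3040 W m^-2; the top layer radiates at T_e = 481.2 K.
For an N-layer opaque stack, T_s⁴ = (N+1)T_e⁴, hence T_s = (6)^(1/4)×481.2 K = 753.1 K.

753 kelvin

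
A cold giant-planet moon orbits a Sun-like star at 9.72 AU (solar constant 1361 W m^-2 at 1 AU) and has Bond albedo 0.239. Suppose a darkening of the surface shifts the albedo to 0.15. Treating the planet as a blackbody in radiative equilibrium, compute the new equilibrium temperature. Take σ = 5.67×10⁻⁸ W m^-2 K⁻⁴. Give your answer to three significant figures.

By the inverse-square law, S = 1361/9.72² = 14.41 W m^-2.
T₂ = [S(1−α₂)/(4σ)]^(1/4) = [14.41·0.85/(4σ)]^(1/4) = 85.72 K.

85.7 kelvin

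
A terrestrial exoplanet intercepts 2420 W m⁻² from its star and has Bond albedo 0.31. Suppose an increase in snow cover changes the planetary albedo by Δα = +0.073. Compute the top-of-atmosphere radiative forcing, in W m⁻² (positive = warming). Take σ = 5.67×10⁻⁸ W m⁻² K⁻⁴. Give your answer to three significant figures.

-44.2 W m⁻²

ΔF = −(S/4)Δα = −(2420/4)×(+0.073) = -44.16 W m⁻².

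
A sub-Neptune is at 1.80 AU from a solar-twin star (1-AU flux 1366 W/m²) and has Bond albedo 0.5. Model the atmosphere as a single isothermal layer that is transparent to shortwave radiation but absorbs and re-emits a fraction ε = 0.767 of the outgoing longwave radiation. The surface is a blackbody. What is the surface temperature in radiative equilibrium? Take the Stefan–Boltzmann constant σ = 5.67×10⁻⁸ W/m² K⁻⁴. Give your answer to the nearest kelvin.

197 K

Irradiance scales as 1/d², so S = 1366 W/m² × (1/1.80)² = 421.6 W/m².
Effective emission temperature (TOA balance): σT_e⁴ = S(1−α)/4 = 52.70 W/m² → T_e = 174.6 K.
The surface balance (absorbed SW + ε·downward IR = σT_s⁴) with T_a⁴ = T_s⁴/2 reduces to T_s = T_e·[2/(2−ε)]^¼ = 197.0 K.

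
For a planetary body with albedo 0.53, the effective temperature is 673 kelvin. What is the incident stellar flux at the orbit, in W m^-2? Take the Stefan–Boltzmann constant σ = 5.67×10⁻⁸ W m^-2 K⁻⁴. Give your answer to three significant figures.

99000 W m^-2

From S(1−α)/4 = σT⁴: S = 4σT⁴/(1−α).
σT⁴ = 5.67×10⁻⁸·(673)⁴ = 11630 W m^-2.
So S = 4×11630/(1−0.53) = 98990 W m^-2.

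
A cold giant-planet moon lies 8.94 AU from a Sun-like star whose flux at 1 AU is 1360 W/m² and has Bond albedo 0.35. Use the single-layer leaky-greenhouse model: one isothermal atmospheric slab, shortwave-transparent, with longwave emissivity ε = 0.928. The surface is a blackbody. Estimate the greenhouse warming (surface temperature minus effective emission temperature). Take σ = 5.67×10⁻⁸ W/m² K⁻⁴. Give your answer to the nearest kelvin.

By the inverse-square law, S = 1360/8.94² = 17.02 W/m².
At the top of the atmosphere, σT_e⁴ = S(1−α)/4 = 2.765 W/m², giving T_e = 83.57 K.
The surface balance (absorbed SW + ε·downward IR = σT_s⁴) with T_a⁴ = T_s⁴/2 reduces to T_s = T_e·[2/(2−ε)]^¼ = 97.67 K.
The atmosphere warms the surface by 14.10 K.

14 K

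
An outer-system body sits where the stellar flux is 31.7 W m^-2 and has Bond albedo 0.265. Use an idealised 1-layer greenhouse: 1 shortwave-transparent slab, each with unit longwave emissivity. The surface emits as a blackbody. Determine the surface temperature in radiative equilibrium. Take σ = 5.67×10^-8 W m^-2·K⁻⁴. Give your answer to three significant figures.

The effective emission temperature is T_e = [S(1−α)/(4σ)]^¼ = 100.7 K.
With N = 1 opaque layers, T_s = (N+1)^(1/4)·T_e = 2^(1/4)·100.7 = 119.7 K.

120 K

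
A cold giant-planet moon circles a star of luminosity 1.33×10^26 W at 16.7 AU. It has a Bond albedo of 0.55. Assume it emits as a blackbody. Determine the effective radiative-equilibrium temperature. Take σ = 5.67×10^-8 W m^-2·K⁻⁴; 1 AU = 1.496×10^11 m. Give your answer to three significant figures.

42.8 K

d = 16.7 × 1.496×10^11 m = 2.498×10^12 m.
S = L/(4πd²) = 1.696 W m^-2.
Averaging over the sphere, the absorbed flux is S(1−α)/4 = 0.1908 W m^-2.
Set σT⁴ = 0.1908 → T = (0.1908/σ)^(1/4) = 42.83 K.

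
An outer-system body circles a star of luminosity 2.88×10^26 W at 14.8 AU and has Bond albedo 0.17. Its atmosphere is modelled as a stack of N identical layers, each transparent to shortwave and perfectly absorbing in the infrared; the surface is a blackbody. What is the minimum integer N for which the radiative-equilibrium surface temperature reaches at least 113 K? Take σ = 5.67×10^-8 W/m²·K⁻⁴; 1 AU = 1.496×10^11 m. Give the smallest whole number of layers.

9

d = 14.8 × 1.496×10^11 m = 2.214×10^12 m.
S = L/(4πd²) = 4.675 W/m².
The effective emission temperature is T_e = [S(1−α)/(4σ)]^¼ = 64.31 K.
T_s = (N+1)^(1/4)·T_e ≥ 113 K requires N+1 ≥ (T_s/T_e)⁴ = (113/64.31)⁴ = 9.530.
So N ≥ 8.530; the smallest integer is N = 9.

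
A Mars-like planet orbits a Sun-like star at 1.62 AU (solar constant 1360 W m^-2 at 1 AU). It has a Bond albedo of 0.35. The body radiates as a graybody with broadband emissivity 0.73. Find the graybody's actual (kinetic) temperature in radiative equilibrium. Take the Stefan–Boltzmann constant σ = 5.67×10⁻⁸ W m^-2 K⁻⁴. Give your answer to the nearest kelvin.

212 K

Irradiance scales as 1/d², so S = 1360 W m^-2 × (1/1.62)² = 518.2 W m^-2.
Averaging over the sphere, the absorbed flux is S(1−α)/4 = 84.21 W m^-2.
Equating to εσT⁴ with ε = 0.73: T = (84.21/0.73σ)^(1/4) = 212.4 K.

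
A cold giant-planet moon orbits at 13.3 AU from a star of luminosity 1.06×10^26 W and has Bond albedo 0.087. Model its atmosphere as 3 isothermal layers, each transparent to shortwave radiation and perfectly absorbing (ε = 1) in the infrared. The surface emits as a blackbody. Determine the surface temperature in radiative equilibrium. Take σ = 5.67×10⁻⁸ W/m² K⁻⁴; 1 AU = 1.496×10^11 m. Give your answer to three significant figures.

76.5 kelvin

d = 13.3 × 1.496×10^11 m = 1.990×10^12 m.
S = L/(4πd²) = 2.131 W/m².
The effective emission temperature is T_e = [S(1−α)/(4σ)]^¼ = 54.12 K.
For an N-layer opaque stack, T_s⁴ = (N+1)T_e⁴, hence T_s = (4)^(1/4)×54.12 K = 76.53 K.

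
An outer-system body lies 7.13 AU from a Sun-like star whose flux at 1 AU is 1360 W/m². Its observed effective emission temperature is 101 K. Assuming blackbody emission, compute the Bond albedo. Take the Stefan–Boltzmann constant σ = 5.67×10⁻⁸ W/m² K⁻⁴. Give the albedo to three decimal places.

0.118

Flux at the orbit: S = 1360/(7.13)² = 26.75 W/m².
From σT⁴ = S(1−α)/4 we invert for α: 1−α = 4σT⁴/S.
σT⁴ = 5.900 W/m², so 4σT⁴ = 23.60 W/m².
1−α = 23.60/26.75 = 0.8822, so α = 0.1178.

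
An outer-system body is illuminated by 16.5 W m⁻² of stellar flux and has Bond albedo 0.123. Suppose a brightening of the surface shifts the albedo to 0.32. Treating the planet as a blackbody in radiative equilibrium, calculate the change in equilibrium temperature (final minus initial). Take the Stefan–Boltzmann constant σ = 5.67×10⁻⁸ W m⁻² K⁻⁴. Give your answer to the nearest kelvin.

Initial: T₁ = [S(1−0.123)/(4σ)]^(1/4) = 89.37 K.
With α = 0.32, T₂ = 83.87 K.
Change: 83.87 − 89.37 = -5.507 K.

-6 K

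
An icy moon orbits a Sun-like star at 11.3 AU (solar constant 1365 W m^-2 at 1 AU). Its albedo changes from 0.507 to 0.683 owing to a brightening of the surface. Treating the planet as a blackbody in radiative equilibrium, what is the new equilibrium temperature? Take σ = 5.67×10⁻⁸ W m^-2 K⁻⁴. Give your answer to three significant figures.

62.2 K

By the inverse-square law, S = 1365/11.3² = 10.69 W m^-2.
New equilibrium: T₂ = [(1−0.683)·10.69/(4σ)]^(1/4) = 62.17 K.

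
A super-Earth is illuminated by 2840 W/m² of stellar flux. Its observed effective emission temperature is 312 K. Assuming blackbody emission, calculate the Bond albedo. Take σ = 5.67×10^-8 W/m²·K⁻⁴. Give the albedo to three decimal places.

From σT⁴ = S(1−α)/4 we invert for α: 1−α = 4σT⁴/S.
σT⁴ = 537.3 W/m², so 4σT⁴ = 2149 W/m².
Hence α = 1 − 2149/2840 = 0.2433.

0.243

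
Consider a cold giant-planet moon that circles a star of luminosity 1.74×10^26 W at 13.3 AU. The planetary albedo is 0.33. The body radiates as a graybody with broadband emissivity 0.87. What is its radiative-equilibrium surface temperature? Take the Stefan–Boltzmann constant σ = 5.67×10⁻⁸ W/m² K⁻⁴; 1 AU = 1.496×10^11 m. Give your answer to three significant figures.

58.7 kelvin

d = 13.3 × 1.496×10^11 m = 1.990×10^12 m.
Flux at the orbit: S = L/(4πd²) = 1.74×10^26/(4π·(1.99×10^12)²) = 3.498 W/m².
Absorbed flux (global mean): S(1−α)/4 = 3.498·0.67/4 = 0.5859 W/m².
Radiative balance εσT⁴ = 0.5859 gives T = [0.5859/(0.87·σ)]^(1/4) = 58.70 K.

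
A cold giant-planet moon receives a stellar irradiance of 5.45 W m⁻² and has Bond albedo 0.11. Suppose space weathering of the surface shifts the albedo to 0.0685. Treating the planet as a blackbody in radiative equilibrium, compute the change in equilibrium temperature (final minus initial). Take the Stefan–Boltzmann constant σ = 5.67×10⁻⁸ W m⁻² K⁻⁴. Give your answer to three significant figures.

Before: T₁ = [5.450·0.89/(4σ)]^(1/4) = 68.00 K.
Final:   T₂ = [S(1−0.0685)/(4σ)]^(1/4) = 68.78 K.
Change: 68.78 − 68.00 = 0.7792 K.

0.779 K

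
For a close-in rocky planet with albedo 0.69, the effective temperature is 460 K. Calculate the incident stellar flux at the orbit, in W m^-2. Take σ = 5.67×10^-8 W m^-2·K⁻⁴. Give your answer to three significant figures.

Invert the energy balance for S: S = 4σT⁴/(1−α).
σT⁴ = 5.67×10⁻⁸·(460)⁴ = 2539 W m^-2.
So S = 4×2539/(1−0.69) = 32760 W m^-2.

32800 W m^-2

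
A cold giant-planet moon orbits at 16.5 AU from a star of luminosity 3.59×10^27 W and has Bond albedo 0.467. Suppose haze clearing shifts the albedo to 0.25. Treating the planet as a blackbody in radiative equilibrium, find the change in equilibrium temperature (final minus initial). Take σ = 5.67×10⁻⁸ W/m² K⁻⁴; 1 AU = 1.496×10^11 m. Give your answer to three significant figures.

9.13 K

Orbital distance: d = 16.5 AU = 2.468×10^12 m.
Spreading L over a sphere of radius d: S = 3.59×10^27/(4π·2.47×10^12²) = 46.89 W/m².
Before: T₁ = [46.89·0.533/(4σ)]^(1/4) = 102.5 K.
With α = 0.25, T₂ = 111.6 K.
Change: 111.6 − 102.5 = 9.133 K.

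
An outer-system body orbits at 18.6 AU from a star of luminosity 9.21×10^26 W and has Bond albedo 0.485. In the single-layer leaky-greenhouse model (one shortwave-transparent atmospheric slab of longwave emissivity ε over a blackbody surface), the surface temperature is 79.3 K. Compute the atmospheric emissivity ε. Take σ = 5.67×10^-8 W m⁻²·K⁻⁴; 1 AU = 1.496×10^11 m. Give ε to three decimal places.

d = 18.6 × 1.496×10^11 m = 2.783×10^12 m.
Flux at the orbit: S = L/(4πd²) = 9.21×10^26/(4π·(2.78×10^12)²) = 9.466 W m⁻².
Effective temperature: T_e = [S(1−α)/(4σ)]^(1/4) = 68.09 K.
Inverting T_s⁴ = 2T_e⁴/(2−ε): (T_e/T_s)⁴ = 0.5435, so ε = 2(1 − 0.5435) = 0.9129.

0.913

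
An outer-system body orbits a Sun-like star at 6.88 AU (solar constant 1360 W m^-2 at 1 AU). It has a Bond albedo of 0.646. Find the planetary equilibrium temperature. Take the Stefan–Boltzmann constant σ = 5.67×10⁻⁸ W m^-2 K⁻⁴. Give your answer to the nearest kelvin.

Flux at the orbit: S = 1360/(6.88)² = 28.73 W m^-2.
Absorbed flux (global mean): S(1−α)/4 = 28.73·0.354/4 = 2.543 W m^-2.
Balancing against σT⁴: T = (2.543/5.67×10⁻⁸)^(1/4) = 81.83 K.

82 kelvin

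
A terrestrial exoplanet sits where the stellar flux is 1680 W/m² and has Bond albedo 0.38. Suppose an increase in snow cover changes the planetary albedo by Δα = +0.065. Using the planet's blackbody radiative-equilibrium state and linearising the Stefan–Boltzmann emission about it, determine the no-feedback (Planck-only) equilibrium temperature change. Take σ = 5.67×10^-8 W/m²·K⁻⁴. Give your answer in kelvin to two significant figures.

Unperturbed T_e = [1680·(1−0.38)/(4σ)]^¼ = 260.3 K.
ΔF = −(S/4)Δα = −(1680/4)×(+0.065) = -27.30 W/m².
The Planck feedback parameter is 4σT_e³ = 4.001 W/m²/K.
Hence the no-feedback warming is ΔF/(4σT_e³) = -6.82 K.

-6.8 kelvin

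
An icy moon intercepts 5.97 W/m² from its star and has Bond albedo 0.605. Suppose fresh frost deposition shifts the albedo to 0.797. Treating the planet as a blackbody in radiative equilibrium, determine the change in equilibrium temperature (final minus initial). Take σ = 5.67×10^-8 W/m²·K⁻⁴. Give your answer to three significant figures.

-8.71 K

With α = 0.605, T₁ = 56.78 K.
After:  T₂ = [5.970·0.203/(4σ)]^(1/4) = 48.08 K.
ΔT = T₂ − T₁ = -8.706 K.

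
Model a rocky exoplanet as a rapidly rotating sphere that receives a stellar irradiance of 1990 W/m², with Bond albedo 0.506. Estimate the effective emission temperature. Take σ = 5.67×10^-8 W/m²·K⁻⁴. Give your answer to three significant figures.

257 K

Absorbed flux (global mean): S(1−α)/4 = 1990·0.494/4 = 245.8 W/m².
Set σT⁴ = 245.8 → T = (245.8/σ)^(1/4) = 256.6 K.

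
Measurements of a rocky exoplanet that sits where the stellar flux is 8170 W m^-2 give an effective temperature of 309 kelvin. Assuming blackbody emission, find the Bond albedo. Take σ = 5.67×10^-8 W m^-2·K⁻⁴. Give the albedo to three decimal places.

From σT⁴ = S(1−α)/4 we invert for α: 1−α = 4σT⁴/S.
4σT⁴ = 4·5.67×10⁻⁸·(309)⁴ = 2068 W m^-2.
Hence α = 1 − 2068/8170 = 0.7469.

0.747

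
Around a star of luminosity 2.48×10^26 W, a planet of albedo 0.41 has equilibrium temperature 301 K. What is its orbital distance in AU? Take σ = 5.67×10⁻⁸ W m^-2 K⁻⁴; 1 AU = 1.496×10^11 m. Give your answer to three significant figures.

0.529 AU

The flux needed for this T is 4σT⁴/(1−0.41) = 3155 W m^-2.
Then d = [L/(4πS)]^(1/2) = 7.908×10^10 m, i.e. 0.5286 AU.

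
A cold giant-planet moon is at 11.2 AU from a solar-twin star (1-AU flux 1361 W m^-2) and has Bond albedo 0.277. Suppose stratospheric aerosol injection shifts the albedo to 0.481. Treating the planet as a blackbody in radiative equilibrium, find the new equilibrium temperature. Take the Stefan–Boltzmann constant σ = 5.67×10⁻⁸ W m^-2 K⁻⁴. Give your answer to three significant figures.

By the inverse-square law, S = 1361/11.2² = 10.85 W m^-2.
New equilibrium: T₂ = [(1−0.481)·10.85/(4σ)]^(1/4) = 70.59 K.

70.6 K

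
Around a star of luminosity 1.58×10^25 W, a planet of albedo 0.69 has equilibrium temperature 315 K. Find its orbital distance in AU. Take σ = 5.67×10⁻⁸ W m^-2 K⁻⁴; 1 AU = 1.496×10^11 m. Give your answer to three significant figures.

0.0883 AU

The flux needed for this T is 4σT⁴/(1−0.69) = 7203 W m^-2.
Then d = [L/(4πS)]^(1/2) = 1.321×10^10 m, i.e. 0.08831 AU.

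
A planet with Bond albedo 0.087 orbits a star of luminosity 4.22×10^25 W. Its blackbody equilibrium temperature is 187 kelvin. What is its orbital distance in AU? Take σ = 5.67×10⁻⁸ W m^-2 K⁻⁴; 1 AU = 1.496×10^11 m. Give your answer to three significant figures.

0.703 AU

Required flux: S = 4σT⁴/(1−α) = 303.8 W m^-2.
S = L/(4πd²) → d = √(L/4πS) = √(4.22×10^25/(4π·303.8)) = 1.051×10^11 m = 0.7028 AU.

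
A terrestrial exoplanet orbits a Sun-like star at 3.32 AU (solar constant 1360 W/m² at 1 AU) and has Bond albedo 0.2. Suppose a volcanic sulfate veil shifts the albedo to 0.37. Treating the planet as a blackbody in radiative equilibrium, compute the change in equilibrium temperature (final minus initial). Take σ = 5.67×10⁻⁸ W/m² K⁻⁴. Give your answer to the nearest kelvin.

Irradiance scales as 1/d², so S = 1360 W/m² × (1/3.32)² = 123.4 W/m².
Initial: T₁ = [S(1−0.2)/(4σ)]^(1/4) = 144.4 K.
With α = 0.37, T₂ = 136.1 K.
ΔT = T₂ − T₁ = -8.374 K.

-8 kelvin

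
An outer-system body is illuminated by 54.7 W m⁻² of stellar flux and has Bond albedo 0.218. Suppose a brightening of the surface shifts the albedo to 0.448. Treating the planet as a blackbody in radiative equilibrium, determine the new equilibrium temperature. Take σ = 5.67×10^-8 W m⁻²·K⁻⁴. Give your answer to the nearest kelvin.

107 kelvin

New equilibrium: T₂ = [(1−0.448)·54.70/(4σ)]^(1/4) = 107.4 K.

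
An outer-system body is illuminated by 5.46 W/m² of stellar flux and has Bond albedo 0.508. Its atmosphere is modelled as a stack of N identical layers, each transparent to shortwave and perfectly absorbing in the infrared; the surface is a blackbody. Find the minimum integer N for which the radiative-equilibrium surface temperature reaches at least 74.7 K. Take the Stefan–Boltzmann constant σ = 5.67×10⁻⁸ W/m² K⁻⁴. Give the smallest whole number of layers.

2

OLR = S(1−α)/4 = 0.6716 W/m²; the top layer radiates at T_e = 58.66 K.
Since T_s⁴ = (N+1)T_e⁴, we need N ≥ (T_s/T_e)⁴ − 1 = 1.629.
So N ≥ 1.629; the smallest integer is N = 2.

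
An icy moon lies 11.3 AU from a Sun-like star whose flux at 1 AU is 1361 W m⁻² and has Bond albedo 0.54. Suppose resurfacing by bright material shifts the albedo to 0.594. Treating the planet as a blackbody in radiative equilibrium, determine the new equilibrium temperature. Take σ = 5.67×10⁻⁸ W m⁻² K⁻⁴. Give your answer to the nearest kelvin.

By the inverse-square law, S = 1361/11.3² = 10.66 W m⁻².
New equilibrium: T₂ = [(1−0.594)·10.66/(4σ)]^(1/4) = 66.09 K.

66 K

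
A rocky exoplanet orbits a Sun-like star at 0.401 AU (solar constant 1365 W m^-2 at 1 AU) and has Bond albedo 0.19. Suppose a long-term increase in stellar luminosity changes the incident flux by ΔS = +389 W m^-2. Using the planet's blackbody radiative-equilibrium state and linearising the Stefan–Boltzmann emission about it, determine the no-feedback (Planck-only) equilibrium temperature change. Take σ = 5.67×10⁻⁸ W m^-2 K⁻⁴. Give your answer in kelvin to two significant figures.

By the inverse-square law, S = 1365/0.401² = 8489 W m^-2.
Unperturbed T_e = [8489·(1−0.19)/(4σ)]^¼ = 417.3 K.
TOA radiative forcing: ΔF = (1−α)ΔS/4 = 0.81·(+389)/4 = 78.77 W m^-2.
Planck response: λ_P = 4σT_e³ = 4·5.67×10⁻⁸·(417.3)³ = 16.48 W m^-2/K.
ΔT₀ = ΔF/λ_P = 78.77/16.48 = 4.78 K.

4.8 K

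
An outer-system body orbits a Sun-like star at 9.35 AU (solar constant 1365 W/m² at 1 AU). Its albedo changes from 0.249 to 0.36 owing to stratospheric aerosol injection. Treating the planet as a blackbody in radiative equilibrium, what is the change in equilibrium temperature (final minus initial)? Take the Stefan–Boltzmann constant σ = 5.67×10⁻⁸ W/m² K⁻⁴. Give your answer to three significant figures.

-3.32 K

Flux at the orbit: S = 1365/(9.35)² = 15.61 W/m².
Before: T₁ = [15.61·0.751/(4σ)]^(1/4) = 84.80 K.
After:  T₂ = [15.61·0.64/(4σ)]^(1/4) = 81.47 K.
Change: 81.47 − 84.80 = -3.324 K.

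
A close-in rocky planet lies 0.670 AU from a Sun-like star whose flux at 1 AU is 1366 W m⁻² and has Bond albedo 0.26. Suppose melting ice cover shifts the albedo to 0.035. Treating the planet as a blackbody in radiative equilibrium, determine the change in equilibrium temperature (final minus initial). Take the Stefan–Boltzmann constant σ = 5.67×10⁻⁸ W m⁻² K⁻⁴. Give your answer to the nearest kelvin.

Irradiance scales as 1/d², so S = 1366 W m⁻² × (1/0.670)² = 3043 W m⁻².
Before: T₁ = [3043·0.74/(4σ)]^(1/4) = 315.7 K.
With α = 0.035, T₂ = 337.3 K.
ΔT = T₂ − T₁ = 21.66 K.

22 K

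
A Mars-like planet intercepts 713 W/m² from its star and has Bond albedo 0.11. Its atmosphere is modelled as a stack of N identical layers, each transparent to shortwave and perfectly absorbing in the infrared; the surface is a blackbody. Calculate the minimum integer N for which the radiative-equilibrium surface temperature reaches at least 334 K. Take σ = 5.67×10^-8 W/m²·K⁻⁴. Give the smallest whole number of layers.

4

Top-of-atmosphere balance: σT_e⁴ = S(1−α)/4 = 158.6 W/m² → T_e = 230.0 K.
Need (N+1)T_e⁴ ≥ T_s⁴, i.e. N+1 ≥ (334/230.0)⁴ = 4.448.
Rounding up, N = 4.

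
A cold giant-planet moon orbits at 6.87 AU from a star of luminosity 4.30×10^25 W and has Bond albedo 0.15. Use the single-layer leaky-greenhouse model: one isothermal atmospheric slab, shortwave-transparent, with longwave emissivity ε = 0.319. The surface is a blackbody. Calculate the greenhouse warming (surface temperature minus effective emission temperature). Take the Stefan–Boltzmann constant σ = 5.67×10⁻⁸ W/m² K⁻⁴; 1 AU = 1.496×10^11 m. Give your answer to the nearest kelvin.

3 K

d = 6.87 × 1.496×10^11 m = 1.028×10^12 m.
Flux at the orbit: S = L/(4πd²) = 4.30×10^25/(4π·(1.03×10^12)²) = 3.240 W/m².
Effective emission temperature (TOA balance): σT_e⁴ = S(1−α)/4 = 0.6884 W/m² → T_e = 59.03 K.
For a single slab of emissivity ε, T_s⁴ = 2T_e⁴/(2−ε); thus T_s = 59.03·(1.19)^(1/4) = 61.65 K.
T_s − T_e = 61.65 − 59.03 = 2.621 K.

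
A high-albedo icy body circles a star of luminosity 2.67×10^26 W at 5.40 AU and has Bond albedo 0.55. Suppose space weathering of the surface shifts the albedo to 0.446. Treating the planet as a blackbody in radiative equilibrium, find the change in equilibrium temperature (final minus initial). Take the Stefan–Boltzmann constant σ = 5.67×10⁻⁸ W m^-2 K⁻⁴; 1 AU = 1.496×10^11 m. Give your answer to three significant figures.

4.78 K

Orbital distance: d = 5.40 AU = 8.078×10^11 m.
Flux at the orbit: S = L/(4πd²) = 2.67×10^26/(4π·(8.08×10^11)²) = 32.56 W m^-2.
Initial: T₁ = [S(1−0.55)/(4σ)]^(1/4) = 89.65 K.
Final:   T₂ = [S(1−0.446)/(4σ)]^(1/4) = 94.43 K.
ΔT = T₂ − T₁ = 4.783 K.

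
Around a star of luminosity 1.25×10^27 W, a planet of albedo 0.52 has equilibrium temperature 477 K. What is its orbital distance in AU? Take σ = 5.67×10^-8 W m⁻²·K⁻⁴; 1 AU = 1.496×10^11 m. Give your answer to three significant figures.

0.426 AU

Energy balance gives S = 4σT⁴/(1−α) = 24460 W m⁻².
From L = 4πd²S, d = √(1.25×10^27/(4π·24460)) = 6.377×10^10 m = 0.4263 AU.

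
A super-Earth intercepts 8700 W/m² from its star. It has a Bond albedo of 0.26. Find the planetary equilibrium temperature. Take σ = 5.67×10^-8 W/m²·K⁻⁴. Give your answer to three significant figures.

The planet absorbs (1−α)S over its disc πR² and re-emits over 4πR², so the mean absorbed flux is (1−0.26)·8700/4 = 1610 W/m².
In equilibrium σT⁴ equals this, so T = 410.5 K.

410 K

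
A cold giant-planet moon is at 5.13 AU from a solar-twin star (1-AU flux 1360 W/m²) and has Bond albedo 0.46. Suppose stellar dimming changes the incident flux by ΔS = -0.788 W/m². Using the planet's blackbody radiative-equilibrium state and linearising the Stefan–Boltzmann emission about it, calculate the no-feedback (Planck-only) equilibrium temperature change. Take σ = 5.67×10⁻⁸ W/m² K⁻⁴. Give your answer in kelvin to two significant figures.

Irradiance scales as 1/d², so S = 1360 W/m² × (1/5.13)² = 51.68 W/m².
The baseline emission temperature is T_e = 105.3 K.
ΔF = Δ[S(1−α)]/4 = (1−0.46)·-0.788/4 = -0.1064 W/m².
Linearising σT⁴ gives d(σT⁴)/dT = 4σT_e³ = 0.2650 W/m² per K.
Hence the no-feedback warming is ΔF/(4σT_e³) = -0.401 K.

-0.40 K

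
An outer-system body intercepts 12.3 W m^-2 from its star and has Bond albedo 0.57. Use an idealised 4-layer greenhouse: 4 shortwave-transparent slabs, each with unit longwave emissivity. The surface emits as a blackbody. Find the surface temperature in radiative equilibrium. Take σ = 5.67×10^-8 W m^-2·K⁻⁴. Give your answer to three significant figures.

104 K

OLR = S(1−α)/4 = 1.322 W m^-2; the top layer radiates at T_e = 69.49 K.
For an N-layer opaque stack, T_s⁴ = (N+1)T_e⁴, hence T_s = (5)^(1/4)×69.49 K = 103.9 K.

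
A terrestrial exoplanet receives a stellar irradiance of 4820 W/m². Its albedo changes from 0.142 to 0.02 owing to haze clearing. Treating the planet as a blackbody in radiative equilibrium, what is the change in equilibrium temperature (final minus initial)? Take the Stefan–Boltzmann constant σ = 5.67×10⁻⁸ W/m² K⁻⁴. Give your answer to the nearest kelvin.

12 K

Initial: T₁ = [S(1−0.142)/(4σ)]^(1/4) = 367.5 K.
With α = 0.02, T₂ = 379.9 K.
Change: 379.9 − 367.5 = 12.42 K.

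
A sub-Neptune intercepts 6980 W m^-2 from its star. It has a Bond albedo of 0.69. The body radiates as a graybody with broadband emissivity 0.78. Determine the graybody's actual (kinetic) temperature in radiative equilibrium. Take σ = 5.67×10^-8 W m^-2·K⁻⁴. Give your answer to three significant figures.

Averaging over the sphere, the absorbed flux is S(1−α)/4 = 541.0 W m^-2.
Equating to εσT⁴ with ε = 0.78: T = (541.0/0.78σ)^(1/4) = 332.6 K.

333 kelvin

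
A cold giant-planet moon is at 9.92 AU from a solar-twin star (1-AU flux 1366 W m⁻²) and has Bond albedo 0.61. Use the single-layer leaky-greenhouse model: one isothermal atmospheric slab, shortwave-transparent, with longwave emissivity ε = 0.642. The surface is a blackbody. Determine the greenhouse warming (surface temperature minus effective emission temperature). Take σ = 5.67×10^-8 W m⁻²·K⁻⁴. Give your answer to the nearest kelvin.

By the inverse-square law, S = 1366/9.92² = 13.88 W m⁻².
At the top of the atmosphere, σT_e⁴ = S(1−α)/4 = 1.353 W m⁻², giving T_e = 69.90 K.
For a single slab of emissivity ε, T_s⁴ = 2T_e⁴/(2−ε); thus T_s = 69.90·(1.473)^(1/4) = 77.00 K.
T_s − T_e = 77.00 − 69.90 = 7.103 K.

7 K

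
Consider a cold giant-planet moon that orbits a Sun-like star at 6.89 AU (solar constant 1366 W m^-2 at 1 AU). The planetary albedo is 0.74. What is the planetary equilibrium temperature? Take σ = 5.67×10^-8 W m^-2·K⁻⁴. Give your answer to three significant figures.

75.8 K

Irradiance scales as 1/d², so S = 1366 W m^-2 × (1/6.89)² = 28.77 W m^-2.
Averaging over the sphere, the absorbed flux is S(1−α)/4 = 1.870 W m^-2.
Balancing against σT⁴: T = (1.870/5.67×10⁻⁸)^(1/4) = 75.79 K.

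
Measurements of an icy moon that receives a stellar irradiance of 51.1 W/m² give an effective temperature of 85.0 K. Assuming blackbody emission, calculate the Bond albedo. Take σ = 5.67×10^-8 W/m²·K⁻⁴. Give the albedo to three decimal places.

0.768

Rearranging the radiative balance, α = 1 − 4σT⁴/S.
σT⁴ = 2.960 W/m², so 4σT⁴ = 11.84 W/m².
Hence α = 1 − 11.84/51.10 = 0.7683.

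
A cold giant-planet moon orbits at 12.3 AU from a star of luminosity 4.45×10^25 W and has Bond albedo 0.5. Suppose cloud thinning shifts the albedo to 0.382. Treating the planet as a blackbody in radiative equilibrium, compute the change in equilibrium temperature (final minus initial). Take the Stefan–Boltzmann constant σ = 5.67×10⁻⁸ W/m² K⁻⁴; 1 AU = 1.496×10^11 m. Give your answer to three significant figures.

2.12 kelvin

Orbital distance: d = 12.3 AU = 1.840×10^12 m.
Spreading L over a sphere of radius d: S = 4.45×10^25/(4π·1.84×10^12²) = 1.046 W/m².
Before: T₁ = [1.046·0.5/(4σ)]^(1/4) = 38.97 K.
Final:   T₂ = [S(1−0.382)/(4σ)]^(1/4) = 41.09 K.
ΔT = T₂ − T₁ = 2.120 K.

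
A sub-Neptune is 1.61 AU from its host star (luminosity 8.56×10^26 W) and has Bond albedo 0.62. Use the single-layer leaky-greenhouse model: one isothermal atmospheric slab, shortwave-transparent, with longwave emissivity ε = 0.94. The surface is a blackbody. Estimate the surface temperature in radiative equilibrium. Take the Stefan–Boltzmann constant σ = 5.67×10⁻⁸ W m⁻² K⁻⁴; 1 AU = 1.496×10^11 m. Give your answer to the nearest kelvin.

247 K

Orbital distance: d = 1.61 AU = 2.409×10^11 m.
Spreading L over a sphere of radius d: S = 8.56×10^26/(4π·2.41×10^11²) = 1174 W m⁻².
The planet radiates to space at T_e = [S(1−α)/(4σ)]^(1/4) = 210.6 K.
Surface balance with a leaky layer gives σT_s⁴ = σT_e⁴·2/(2−ε), so T_s = T_e·[2/(2−0.94)]^(1/4) = 246.8 K.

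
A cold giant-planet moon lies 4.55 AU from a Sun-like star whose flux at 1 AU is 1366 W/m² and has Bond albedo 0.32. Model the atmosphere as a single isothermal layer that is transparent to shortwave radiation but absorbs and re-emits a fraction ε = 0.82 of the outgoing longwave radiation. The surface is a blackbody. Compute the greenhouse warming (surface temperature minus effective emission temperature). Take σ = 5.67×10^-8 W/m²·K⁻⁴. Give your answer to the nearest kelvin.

17 kelvin

Irradiance scales as 1/d², so S = 1366 W/m² × (1/4.55)² = 65.98 W/m².
The planet radiates to space at T_e = [S(1−α)/(4σ)]^(1/4) = 118.6 K.
For a single slab of emissivity ε, T_s⁴ = 2T_e⁴/(2−ε); thus T_s = 118.6·(1.695)^(1/4) = 135.3 K.
The atmosphere warms the surface by 16.72 K.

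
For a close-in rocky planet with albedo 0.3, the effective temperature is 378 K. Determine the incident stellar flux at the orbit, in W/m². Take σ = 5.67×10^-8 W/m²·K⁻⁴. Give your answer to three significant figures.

Invert the energy balance for S: S = 4σT⁴/(1−α).
σT⁴ = 5.67×10⁻⁸·(378)⁴ = 1158 W/m².
So S = 4×1158/(1−0.3) = 6615 W/m².

6610 W/m²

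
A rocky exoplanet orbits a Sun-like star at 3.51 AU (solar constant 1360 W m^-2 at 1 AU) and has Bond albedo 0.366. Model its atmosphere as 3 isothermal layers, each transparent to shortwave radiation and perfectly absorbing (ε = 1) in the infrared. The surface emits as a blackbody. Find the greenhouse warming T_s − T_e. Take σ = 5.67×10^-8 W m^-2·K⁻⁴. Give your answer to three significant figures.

By the inverse-square law, S = 1360/3.51² = 110.4 W m^-2.
Top-of-atmosphere balance: σT_e⁴ = S(1−α)/4 = 17.50 W m^-2 → T_e = 132.5 K.
Surface: T_s = (4)^¼·T_e = 187.4 K.
So the greenhouse effect raises the surface by 187.4 − 132.5 = 54.90 K.

54.9 kelvin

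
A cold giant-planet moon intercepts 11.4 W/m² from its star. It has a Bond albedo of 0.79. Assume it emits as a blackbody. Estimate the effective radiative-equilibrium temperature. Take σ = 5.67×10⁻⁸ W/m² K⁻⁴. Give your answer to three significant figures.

57.0 K

Absorbed flux (global mean): S(1−α)/4 = 11.40·0.21/4 = 0.5985 W/m².
In equilibrium σT⁴ equals this, so T = 57.00 K.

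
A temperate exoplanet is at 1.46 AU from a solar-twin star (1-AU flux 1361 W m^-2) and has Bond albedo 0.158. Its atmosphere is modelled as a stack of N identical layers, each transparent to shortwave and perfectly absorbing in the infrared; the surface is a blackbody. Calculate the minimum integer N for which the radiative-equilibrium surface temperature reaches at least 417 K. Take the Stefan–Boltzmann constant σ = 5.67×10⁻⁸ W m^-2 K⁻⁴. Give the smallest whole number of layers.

By the inverse-square law, S = 1361/1.46² = 638.5 W m^-2.
The effective emission temperature is T_e = [S(1−α)/(4σ)]^¼ = 220.7 K.
Need (N+1)T_e⁴ ≥ T_s⁴, i.e. N+1 ≥ (417/220.7)⁴ = 12.756.
Rounding up, N = 12.

12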